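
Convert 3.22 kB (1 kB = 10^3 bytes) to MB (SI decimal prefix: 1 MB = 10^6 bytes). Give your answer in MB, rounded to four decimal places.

3.22 kB × 1,000 bytes/kB = 3,220 bytes
1 MB = 1,000,000 bytes
3,220 / 1,000,000 = 0.0032 MB

0.0032 MB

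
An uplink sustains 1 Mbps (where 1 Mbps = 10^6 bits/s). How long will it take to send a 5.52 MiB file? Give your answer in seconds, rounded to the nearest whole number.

46 seconds

5.52 MiB = 5,788,139.52 bytes = 46,305,116.16 bits
1 Mbps = 1,000,000 bits/s
time = 46,305,116.16 / 1,000,000 = 46 s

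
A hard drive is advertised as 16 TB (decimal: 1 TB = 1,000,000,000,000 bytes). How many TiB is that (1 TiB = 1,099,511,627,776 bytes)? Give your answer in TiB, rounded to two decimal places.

14.55 TiB

16 TB × 1,000,000,000,000 bytes/TB = 16,000,000,000,000 bytes
1 TiB = 2^40 bytes = 1,099,511,627,776 bytes
16,000,000,000,000 / 1,099,511,627,776 = 14.55 TiB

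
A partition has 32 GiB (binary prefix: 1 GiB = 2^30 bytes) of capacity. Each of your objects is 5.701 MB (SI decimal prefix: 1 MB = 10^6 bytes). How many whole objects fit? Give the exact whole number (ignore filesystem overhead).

6,026

Capacity: 32 GiB = 34,359,738,368 bytes
Per item: 5.701 MB = 5,701,000 bytes
⌊34,359,738,368 / 5,701,000⌋ = 6,026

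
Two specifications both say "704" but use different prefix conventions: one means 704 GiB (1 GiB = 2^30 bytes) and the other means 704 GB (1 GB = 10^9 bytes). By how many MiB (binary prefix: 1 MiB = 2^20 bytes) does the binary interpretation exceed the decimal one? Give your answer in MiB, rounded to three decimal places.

49,509.281 MiB

704 GiB = 704 × 1,073,741,824 = 755,914,244,096 bytes
704 GB = 704 × 1,000,000,000 = 704,000,000,000 bytes
difference = 51,914,244,096 bytes
51,914,244,096 / 1,048,576 = 49,509.281 MiB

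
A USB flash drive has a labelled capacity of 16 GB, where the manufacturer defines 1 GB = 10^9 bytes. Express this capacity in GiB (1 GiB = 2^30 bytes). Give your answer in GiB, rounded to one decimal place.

14.9 GiB

16 GB × 1,000,000,000 bytes/GB = 16,000,000,000 bytes
1 GiB = 1,073,741,824 bytes
16,000,000,000 / 1,073,741,824 = 14.9 GiB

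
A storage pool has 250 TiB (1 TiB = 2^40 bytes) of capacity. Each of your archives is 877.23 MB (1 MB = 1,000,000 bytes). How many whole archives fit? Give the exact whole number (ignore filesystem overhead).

Capacity: 250 TiB = 274,877,906,944,000 bytes
Per item: 877.23 MB = 877,230,000 bytes
⌊274,877,906,944,000 / 877,230,000⌋ = 313,347

313,347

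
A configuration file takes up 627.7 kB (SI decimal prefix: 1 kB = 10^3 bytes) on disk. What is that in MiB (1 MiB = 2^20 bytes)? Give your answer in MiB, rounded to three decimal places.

0.599 MiB

627.7 kB = 627.7 × 10^3 bytes = 627,700 bytes
1 MiB = 2^20 bytes = 1,048,576 bytes
627,700 / 1,048,576 = 0.599 MiB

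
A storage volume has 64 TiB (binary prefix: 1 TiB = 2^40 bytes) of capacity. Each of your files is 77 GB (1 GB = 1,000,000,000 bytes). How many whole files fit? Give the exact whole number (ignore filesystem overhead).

Capacity: 64 TiB = 70,368,744,177,664 bytes
Per item: 77 GB = 77,000,000,000 bytes
⌊70,368,744,177,664 / 77,000,000,000⌋ = 913

913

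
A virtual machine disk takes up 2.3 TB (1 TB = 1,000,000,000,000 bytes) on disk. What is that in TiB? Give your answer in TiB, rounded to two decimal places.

2.09 TiB

2.3 TB = 2.3 × 10^12 bytes = 2,300,000,000,000 bytes
1 TiB = 2^40 bytes = 1,099,511,627,776 bytes
2,300,000,000,000 / 1,099,511,627,776 = 2.09 TiB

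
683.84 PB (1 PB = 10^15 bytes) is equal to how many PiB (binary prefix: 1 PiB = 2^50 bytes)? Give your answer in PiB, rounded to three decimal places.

683.84 PB × 1,000,000,000,000,000 bytes/PB = 683,840,000,000,000,000 bytes
1 PiB = 1,125,899,906,842,624 bytes
683,840,000,000,000,000 / 1,125,899,906,842,624 = 607.372 PiB

607.372 PiB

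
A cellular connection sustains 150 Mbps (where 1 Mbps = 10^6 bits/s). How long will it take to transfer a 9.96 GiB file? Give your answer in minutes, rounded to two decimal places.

9.51 minutes

9.96 GiB = 10,694,468,567.04 bytes = 85,555,748,536.32 bits
150 Mbps = 150,000,000 bits/s
time = 85,555,748,536.32 / 150,000,000 = 570.372 s
570.372 s / 60 = 9.51 minutes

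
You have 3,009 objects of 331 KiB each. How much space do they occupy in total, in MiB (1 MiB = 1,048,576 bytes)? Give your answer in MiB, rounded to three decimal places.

972.636 MiB

Total = 3,009 × 331 KiB = 995,979 KiB
= 995,979 × 1,024 bytes = 1,019,882,496 bytes
1 MiB = 1,048,576 bytes
1,019,882,496 / 1,048,576 = 972.636 MiB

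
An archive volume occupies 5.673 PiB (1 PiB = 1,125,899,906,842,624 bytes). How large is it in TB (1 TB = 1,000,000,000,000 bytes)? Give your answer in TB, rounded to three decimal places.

6,387.230 TB

5.673 PiB × 1,125,899,906,842,624 bytes/PiB = 6,387,230,171,518,205.952 bytes
1 TB = 10^12 bytes = 1,000,000,000,000 bytes
6,387,230,171,518,205.952 / 1,000,000,000,000 = 6,387.230 TB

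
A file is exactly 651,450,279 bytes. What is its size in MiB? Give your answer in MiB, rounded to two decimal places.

651,450,279 bytes given.
1 MiB = 1,048,576 bytes
651,450,279 / 1,048,576 = 621.27 MiB

621.27 MiB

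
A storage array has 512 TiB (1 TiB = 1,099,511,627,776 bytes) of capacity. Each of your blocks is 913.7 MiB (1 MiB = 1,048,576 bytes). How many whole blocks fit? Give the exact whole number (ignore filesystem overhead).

587,578

Capacity: 512 TiB = 562,949,953,421,312 bytes
Per item: 913.7 MiB = 958,083,891.2 bytes
⌊562,949,953,421,312 / 958,083,891.2⌋ = 587,578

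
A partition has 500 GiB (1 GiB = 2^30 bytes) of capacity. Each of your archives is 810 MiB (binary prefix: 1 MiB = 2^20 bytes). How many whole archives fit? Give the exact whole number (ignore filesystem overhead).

632

Capacity: 500 GiB = 536,870,912,000 bytes
Per item: 810 MiB = 849,346,560 bytes
⌊536,870,912,000 / 849,346,560⌋ = 632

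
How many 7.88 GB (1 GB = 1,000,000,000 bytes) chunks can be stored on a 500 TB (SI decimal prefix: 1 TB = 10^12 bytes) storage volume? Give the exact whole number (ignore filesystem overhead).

Capacity: 500 TB = 500,000,000,000,000 bytes
Per item: 7.88 GB = 7,880,000,000 bytes
⌊500,000,000,000,000 / 7,880,000,000⌋ = 63,451

63,451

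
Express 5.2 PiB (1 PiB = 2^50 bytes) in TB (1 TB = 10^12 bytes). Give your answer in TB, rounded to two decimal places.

5.2 PiB × 1,125,899,906,842,624 bytes/PiB = 5,854,679,515,581,644.8 bytes
1 TB = 10^12 bytes = 1,000,000,000,000 bytes
5,854,679,515,581,644.8 / 1,000,000,000,000 = 5,854.68 TB

5,854.68 TB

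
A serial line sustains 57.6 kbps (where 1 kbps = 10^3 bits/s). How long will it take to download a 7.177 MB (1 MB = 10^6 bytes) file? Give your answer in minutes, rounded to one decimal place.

7.177 MB = 7,177,000 bytes = 57,416,000 bits
57.6 kbps = 57,600 bits/s
time = 57,416,000 / 57,600 = 996.81 s
996.81 s / 60 = 16.6 minutes

16.6 minutes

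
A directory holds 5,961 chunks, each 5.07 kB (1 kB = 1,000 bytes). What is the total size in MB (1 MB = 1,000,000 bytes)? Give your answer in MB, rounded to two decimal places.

30.22 MB

Total = 5,961 × 5.07 kB = 30222.27 kB
= 30222.27 × 1,000 bytes = 30,222,270 bytes
1 MB = 1,000,000 bytes
30,222,270 / 1,000,000 = 30.22 MB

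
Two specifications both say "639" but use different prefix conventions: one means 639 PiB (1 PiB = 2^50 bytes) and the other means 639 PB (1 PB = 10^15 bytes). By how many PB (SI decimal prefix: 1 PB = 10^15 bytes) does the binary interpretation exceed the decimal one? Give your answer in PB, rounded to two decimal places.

80.45 PB

639 PiB = 639 × 1,125,899,906,842,624 = 719,450,040,472,436,736 bytes
639 PB = 639 × 1,000,000,000,000,000 = 639,000,000,000,000,000 bytes
difference = 80,450,040,472,436,736 bytes
80,450,040,472,436,736 / 1,000,000,000,000,000 = 80.45 PB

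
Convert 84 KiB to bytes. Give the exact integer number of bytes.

86,016 bytes

84 × 1,024 = 86,016 bytes  (1 KiB = 2^10 bytes)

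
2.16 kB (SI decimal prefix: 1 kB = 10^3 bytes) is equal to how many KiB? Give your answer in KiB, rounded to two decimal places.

2.11 KiB

2.16 kB × 1,000 bytes/kB = 2,160 bytes
1 KiB = 2^10 bytes = 1,024 bytes
2,160 / 1,024 = 2.11 KiB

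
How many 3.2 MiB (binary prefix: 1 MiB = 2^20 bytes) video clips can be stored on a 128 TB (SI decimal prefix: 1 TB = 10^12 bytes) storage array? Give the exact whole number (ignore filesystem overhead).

Capacity: 128 TB = 128,000,000,000,000 bytes
Per item: 3.2 MiB = 3,355,443.2 bytes
⌊128,000,000,000,000 / 3,355,443.2⌋ = 38,146,972

38,146,972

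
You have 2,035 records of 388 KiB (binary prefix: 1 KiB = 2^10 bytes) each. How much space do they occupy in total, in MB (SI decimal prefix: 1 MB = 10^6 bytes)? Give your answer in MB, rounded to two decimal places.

Total = 2,035 × 388 KiB = 789,580 KiB
= 789,580 × 1,024 bytes = 808,529,920 bytes
1 MB = 1,000,000 bytes
808,529,920 / 1,000,000 = 808.53 MB

808.53 MB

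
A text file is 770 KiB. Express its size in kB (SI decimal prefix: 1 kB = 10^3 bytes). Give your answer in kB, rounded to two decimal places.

788.48 kB

770 KiB × 1,024 bytes/KiB = 788,480 bytes
1 kB = 1,000 bytes
788,480 / 1,000 = 788.48 kB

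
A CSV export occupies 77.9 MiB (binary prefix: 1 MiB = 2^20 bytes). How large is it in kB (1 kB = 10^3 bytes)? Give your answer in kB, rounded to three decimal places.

77.9 MiB × 1,048,576 bytes/MiB = 81,684,070.4 bytes
1 kB = 10^3 bytes = 1,000 bytes
81,684,070.4 / 1,000 = 81,684.070 kB

81,684.070 kB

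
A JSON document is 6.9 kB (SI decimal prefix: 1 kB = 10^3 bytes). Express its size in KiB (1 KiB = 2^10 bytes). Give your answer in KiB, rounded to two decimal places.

6.74 KiB

6.9 kB = 6.9 × 10^3 bytes = 6,900 bytes
1 KiB = 1,024 bytes
6,900 / 1,024 = 6.74 KiB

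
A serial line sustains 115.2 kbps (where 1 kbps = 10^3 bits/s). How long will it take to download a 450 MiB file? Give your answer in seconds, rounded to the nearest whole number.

450 MiB = 471,859,200 bytes = 3,774,873,600 bits
115.2 kbps = 115,200 bits/s
time = 3,774,873,600 / 115,200 = 32,768 s

32,768 seconds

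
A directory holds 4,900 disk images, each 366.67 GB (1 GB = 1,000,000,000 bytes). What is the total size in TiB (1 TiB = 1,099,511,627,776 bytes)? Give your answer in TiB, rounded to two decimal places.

1,634.07 TiB

Total = 4,900 × 366.67 GB = 1,796,683 GB
= 1,796,683 × 1,000,000,000 bytes = 1,796,683,000,000,000 bytes
1 TiB = 1,099,511,627,776 bytes
1,796,683,000,000,000 / 1,099,511,627,776 = 1,634.07 TiB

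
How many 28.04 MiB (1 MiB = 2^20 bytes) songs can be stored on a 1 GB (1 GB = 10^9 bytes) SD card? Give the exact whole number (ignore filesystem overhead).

Capacity: 1 GB = 1,000,000,000 bytes
Per item: 28.04 MiB = 29,402,071.04 bytes
⌊1,000,000,000 / 29,402,071.04⌋ = 34

34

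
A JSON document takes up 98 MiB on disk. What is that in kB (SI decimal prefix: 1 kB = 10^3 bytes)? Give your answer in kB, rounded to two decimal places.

102,760.45 kB

98 MiB = 98 × 2^20 bytes = 102,760,448 bytes
1 kB = 10^3 bytes = 1,000 bytes
102,760,448 / 1,000 = 102,760.45 kB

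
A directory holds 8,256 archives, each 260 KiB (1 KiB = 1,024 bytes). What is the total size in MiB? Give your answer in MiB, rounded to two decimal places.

Total = 8,256 × 260 KiB = 2,146,560 KiB
= 2,146,560 × 1,024 bytes = 2,198,077,440 bytes
1 MiB = 1,048,576 bytes
2,198,077,440 / 1,048,576 = 2,096.25 MiB

2,096.25 MiB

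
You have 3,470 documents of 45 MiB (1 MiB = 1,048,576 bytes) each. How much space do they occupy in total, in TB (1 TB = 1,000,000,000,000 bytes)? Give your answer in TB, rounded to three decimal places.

0.164 TB

Total = 3,470 × 45 MiB = 156,150 MiB
= 156,150 × 1,048,576 bytes = 163,735,142,400 bytes
1 TB = 1,000,000,000,000 bytes
163,735,142,400 / 1,000,000,000,000 = 0.164 TB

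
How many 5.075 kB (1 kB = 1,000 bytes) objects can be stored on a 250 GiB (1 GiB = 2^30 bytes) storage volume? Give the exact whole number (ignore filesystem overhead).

Capacity: 250 GiB = 268,435,456,000 bytes
Per item: 5.075 kB = 5,075 bytes
⌊268,435,456,000 / 5,075⌋ = 52,893,685

52,893,685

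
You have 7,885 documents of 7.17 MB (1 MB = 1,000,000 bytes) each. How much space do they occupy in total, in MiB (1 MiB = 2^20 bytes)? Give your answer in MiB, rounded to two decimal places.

Total = 7,885 × 7.17 MB = 56535.45 MB
= 56535.45 × 1,000,000 bytes = 56,535,450,000 bytes
1 MiB = 1,048,576 bytes
56,535,450,000 / 1,048,576 = 53,916.41 MiB

53,916.41 MiB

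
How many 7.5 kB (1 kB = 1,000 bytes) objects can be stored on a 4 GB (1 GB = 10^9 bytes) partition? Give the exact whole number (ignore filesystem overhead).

Capacity: 4 GB = 4,000,000,000 bytes
Per item: 7.5 kB = 7,500 bytes
⌊4,000,000,000 / 7,500⌋ = 533,333

533,333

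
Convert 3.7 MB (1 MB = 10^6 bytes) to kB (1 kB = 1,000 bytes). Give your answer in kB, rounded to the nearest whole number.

3.7 MB × 1,000,000 bytes/MB = 3,700,000 bytes
1 kB = 10^3 bytes = 1,000 bytes
3,700,000 / 1,000 = 3,700 kB

3,700 kB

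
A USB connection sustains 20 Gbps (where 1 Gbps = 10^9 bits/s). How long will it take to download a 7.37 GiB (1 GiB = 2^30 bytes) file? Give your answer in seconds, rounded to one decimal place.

7.37 GiB = 7,913,477,242.88 bytes = 63,307,817,943.04 bits
20 Gbps = 20,000,000,000 bits/s
time = 63,307,817,943.04 / 20,000,000,000 = 3.2 s

3.2 seconds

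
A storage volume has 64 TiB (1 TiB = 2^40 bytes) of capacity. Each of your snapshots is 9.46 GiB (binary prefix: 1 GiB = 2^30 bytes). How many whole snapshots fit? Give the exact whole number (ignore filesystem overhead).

Capacity: 64 TiB = 70,368,744,177,664 bytes
Per item: 9.46 GiB = 10,157,597,655.04 bytes
⌊70,368,744,177,664 / 10,157,597,655.04⌋ = 6,927

6,927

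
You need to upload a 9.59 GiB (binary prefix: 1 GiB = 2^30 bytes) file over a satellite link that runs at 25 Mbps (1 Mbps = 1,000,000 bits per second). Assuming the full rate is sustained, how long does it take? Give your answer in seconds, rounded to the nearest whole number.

9.59 GiB = 10,297,184,092.16 bytes = 82,377,472,737.28 bits
25 Mbps = 25,000,000 bits/s
time = 82,377,472,737.28 / 25,000,000 = 3,295 s

3,295 seconds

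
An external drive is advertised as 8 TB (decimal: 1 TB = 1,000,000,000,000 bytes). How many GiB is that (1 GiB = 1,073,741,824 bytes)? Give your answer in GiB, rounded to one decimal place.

7,450.6 GiB

8 TB = 8 × 10^12 bytes = 8,000,000,000,000 bytes
1 GiB = 1,073,741,824 bytes
8,000,000,000,000 / 1,073,741,824 = 7,450.6 GiB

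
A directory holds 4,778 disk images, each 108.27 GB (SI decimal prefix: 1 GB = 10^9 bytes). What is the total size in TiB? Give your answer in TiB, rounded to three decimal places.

Total = 4,778 × 108.27 GB = 517314.06 GB
= 517314.06 × 1,000,000,000 bytes = 517,314,060,000,000 bytes
1 TiB = 1,099,511,627,776 bytes
517,314,060,000,000 / 1,099,511,627,776 = 470.494 TiB

470.494 TiB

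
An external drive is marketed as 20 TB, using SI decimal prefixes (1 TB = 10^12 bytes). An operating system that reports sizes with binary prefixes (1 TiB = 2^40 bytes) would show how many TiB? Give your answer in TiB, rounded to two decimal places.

18.19 TiB

20 TB × 1,000,000,000,000 bytes/TB = 20,000,000,000,000 bytes
1 TiB = 1,099,511,627,776 bytes
20,000,000,000,000 / 1,099,511,627,776 = 18.19 TiB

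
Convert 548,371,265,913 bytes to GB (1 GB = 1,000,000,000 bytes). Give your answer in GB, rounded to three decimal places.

548.371 GB

548,371,265,913 bytes given.
1 GB = 10^9 bytes = 1,000,000,000 bytes
548,371,265,913 / 1,000,000,000 = 548.371 GB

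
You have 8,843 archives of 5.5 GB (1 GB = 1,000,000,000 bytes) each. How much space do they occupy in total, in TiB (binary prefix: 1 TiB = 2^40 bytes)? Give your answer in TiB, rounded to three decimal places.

Total = 8,843 × 5.5 GB = 48636.5 GB
= 48636.5 × 1,000,000,000 bytes = 48,636,500,000,000 bytes
1 TiB = 1,099,511,627,776 bytes
48,636,500,000,000 / 1,099,511,627,776 = 44.235 TiB

44.235 TiB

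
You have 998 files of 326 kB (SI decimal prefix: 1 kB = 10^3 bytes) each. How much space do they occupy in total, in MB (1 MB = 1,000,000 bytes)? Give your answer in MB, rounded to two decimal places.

Total = 998 × 326 kB = 325,348 kB
= 325,348 × 1,000 bytes = 325,348,000 bytes
1 MB = 1,000,000 bytes
325,348,000 / 1,000,000 = 325.35 MB

325.35 MB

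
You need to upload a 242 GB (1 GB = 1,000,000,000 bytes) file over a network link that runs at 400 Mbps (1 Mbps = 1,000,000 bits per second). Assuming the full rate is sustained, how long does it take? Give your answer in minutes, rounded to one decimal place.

80.7 minutes

242 GB = 242,000,000,000 bytes = 1,936,000,000,000 bits
400 Mbps = 400,000,000 bits/s
time = 1,936,000,000,000 / 400,000,000 = 4,840.00 s
4,840.00 s / 60 = 80.7 minutes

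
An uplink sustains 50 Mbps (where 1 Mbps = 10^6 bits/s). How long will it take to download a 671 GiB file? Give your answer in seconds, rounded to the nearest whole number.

671 GiB = 720,480,763,904 bytes = 5,763,846,111,232 bits
50 Mbps = 50,000,000 bits/s
time = 5,763,846,111,232 / 50,000,000 = 115,277 s

115,277 seconds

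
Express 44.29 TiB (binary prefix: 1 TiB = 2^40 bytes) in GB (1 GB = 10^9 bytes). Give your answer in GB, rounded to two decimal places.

48,697.37 GB

44.29 TiB × 1,099,511,627,776 bytes/TiB = 48,697,369,994,199.04 bytes
1 GB = 1,000,000,000 bytes
48,697,369,994,199.04 / 1,000,000,000 = 48,697.37 GB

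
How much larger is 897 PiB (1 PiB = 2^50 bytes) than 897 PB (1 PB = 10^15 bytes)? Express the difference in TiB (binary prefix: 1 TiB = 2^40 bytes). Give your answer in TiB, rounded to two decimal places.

897 PiB = 897 × 1,125,899,906,842,624 = 1,009,932,216,437,833,728 bytes
897 PB = 897 × 1,000,000,000,000,000 = 897,000,000,000,000,000 bytes
difference = 112,932,216,437,833,728 bytes
112,932,216,437,833,728 / 1,099,511,627,776 = 102,711.25 TiB

102,711.25 TiB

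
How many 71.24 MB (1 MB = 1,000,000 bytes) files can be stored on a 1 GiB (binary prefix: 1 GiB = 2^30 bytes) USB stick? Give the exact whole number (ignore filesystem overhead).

Capacity: 1 GiB = 1,073,741,824 bytes
Per item: 71.24 MB = 71,240,000 bytes
⌊1,073,741,824 / 71,240,000⌋ = 15

15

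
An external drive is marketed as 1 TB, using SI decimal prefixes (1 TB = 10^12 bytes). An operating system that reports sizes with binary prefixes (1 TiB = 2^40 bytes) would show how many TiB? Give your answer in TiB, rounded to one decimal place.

0.9 TiB

1 TB × 1,000,000,000,000 bytes/TB = 1,000,000,000,000 bytes
1 TiB = 2^40 bytes = 1,099,511,627,776 bytes
1,000,000,000,000 / 1,099,511,627,776 = 0.9 TiB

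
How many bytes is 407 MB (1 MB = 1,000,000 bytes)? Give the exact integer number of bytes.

407,000,000 bytes

407 × 1,000,000 = 407,000,000 bytes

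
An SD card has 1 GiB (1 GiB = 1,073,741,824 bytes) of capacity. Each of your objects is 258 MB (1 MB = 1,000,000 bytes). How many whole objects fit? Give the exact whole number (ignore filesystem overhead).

Capacity: 1 GiB = 1,073,741,824 bytes
Per item: 258 MB = 258,000,000 bytes
⌊1,073,741,824 / 258,000,000⌋ = 4

4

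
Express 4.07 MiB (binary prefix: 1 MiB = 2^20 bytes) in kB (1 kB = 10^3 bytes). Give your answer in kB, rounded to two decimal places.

4.07 MiB × 1,048,576 bytes/MiB = 4,267,704.32 bytes
1 kB = 1,000 bytes
4,267,704.32 / 1,000 = 4,267.70 kB

4,267.70 kB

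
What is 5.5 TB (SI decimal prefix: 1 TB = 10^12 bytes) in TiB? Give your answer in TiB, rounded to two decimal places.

5.5 TB × 1,000,000,000,000 bytes/TB = 5,500,000,000,000 bytes
1 TiB = 2^40 bytes = 1,099,511,627,776 bytes
5,500,000,000,000 / 1,099,511,627,776 = 5.00 TiB

5.00 TiB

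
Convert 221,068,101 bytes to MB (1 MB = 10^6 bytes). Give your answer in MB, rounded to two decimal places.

221,068,101 bytes given.
1 MB = 1,000,000 bytes
221,068,101 / 1,000,000 = 221.07 MB

221.07 MB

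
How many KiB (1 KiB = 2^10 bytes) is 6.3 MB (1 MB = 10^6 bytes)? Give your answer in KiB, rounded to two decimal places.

6.3 MB × 1,000,000 bytes/MB = 6,300,000 bytes
1 KiB = 1,024 bytes
6,300,000 / 1,024 = 6,152.34 KiB

6,152.34 KiB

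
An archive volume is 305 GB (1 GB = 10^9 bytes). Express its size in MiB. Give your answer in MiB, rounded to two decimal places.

305 GB = 305 × 10^9 bytes = 305,000,000,000 bytes
1 MiB = 2^20 bytes = 1,048,576 bytes
305,000,000,000 / 1,048,576 = 290,870.67 MiB

290,870.67 MiB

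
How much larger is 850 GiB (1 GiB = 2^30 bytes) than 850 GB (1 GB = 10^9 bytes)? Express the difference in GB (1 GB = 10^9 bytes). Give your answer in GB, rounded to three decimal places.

62.681 GB

850 GiB = 850 × 1,073,741,824 = 912,680,550,400 bytes
850 GB = 850 × 1,000,000,000 = 850,000,000,000 bytes
difference = 62,680,550,400 bytes
62,680,550,400 / 1,000,000,000 = 62.681 GB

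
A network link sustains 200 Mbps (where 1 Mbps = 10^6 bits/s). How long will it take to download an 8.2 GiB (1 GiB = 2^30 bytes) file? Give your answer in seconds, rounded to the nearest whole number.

352 seconds

8.2 GiB = 8,804,682,956.8 bytes = 70,437,463,654.4 bits
200 Mbps = 200,000,000 bits/s
time = 70,437,463,654.4 / 200,000,000 = 352 s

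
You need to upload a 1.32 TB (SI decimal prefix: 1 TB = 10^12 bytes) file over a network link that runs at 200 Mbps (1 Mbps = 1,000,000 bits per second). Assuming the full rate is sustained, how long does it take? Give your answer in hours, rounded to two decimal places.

1.32 TB = 1,320,000,000,000 bytes = 10,560,000,000,000 bits
200 Mbps = 200,000,000 bits/s
time = 10,560,000,000,000 / 200,000,000 = 52,800.0000 s
52,800.0000 s / 3600 = 14.67 hours

14.67 hours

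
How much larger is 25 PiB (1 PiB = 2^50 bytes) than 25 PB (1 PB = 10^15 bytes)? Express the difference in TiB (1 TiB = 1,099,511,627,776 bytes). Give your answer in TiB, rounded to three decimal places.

25 PiB = 25 × 1,125,899,906,842,624 = 28,147,497,671,065,600 bytes
25 PB = 25 × 1,000,000,000,000,000 = 25,000,000,000,000,000 bytes
difference = 3,147,497,671,065,600 bytes
3,147,497,671,065,600 / 1,099,511,627,776 = 2,862.632 TiB

2,862.632 TiB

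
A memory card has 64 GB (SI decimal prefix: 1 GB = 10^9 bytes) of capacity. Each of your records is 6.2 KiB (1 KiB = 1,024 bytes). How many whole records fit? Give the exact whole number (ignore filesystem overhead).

Capacity: 64 GB = 64,000,000,000 bytes
Per item: 6.2 KiB = 6,348.8 bytes
⌊64,000,000,000 / 6,348.8⌋ = 10,080,645

10,080,645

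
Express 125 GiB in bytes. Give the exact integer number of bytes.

125 × 1,073,741,824 = 134,217,728,000 bytes  (1 GiB = 2^30 bytes)

134,217,728,000 bytes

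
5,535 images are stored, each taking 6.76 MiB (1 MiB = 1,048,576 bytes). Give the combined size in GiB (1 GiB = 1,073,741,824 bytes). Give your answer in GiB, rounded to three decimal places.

36.540 GiB

Total = 5,535 × 6.76 MiB = 37416.6 MiB
= 37416.6 × 1,048,576 bytes = 39,234,148,761.6 bytes
1 GiB = 1,073,741,824 bytes
39,234,148,761.6 / 1,073,741,824 = 36.540 GiB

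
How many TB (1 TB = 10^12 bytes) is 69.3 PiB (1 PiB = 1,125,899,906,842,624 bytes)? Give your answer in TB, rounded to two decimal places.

78,024.86 TB

69.3 PiB = 69.3 × 2^50 bytes = 78,024,863,544,193,843.2 bytes
1 TB = 1,000,000,000,000 bytes
78,024,863,544,193,843.2 / 1,000,000,000,000 = 78,024.86 TB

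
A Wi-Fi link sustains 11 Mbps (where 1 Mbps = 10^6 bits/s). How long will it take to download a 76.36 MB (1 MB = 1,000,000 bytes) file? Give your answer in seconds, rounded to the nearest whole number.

56 seconds

76.36 MB = 76,360,000 bytes = 610,880,000 bits
11 Mbps = 11,000,000 bits/s
time = 610,880,000 / 11,000,000 = 56 s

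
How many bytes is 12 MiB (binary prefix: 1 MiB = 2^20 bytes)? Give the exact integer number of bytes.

12,582,912 bytes

12 × 1,048,576 = 12,582,912 bytes  (1 MiB = 2^20 bytes)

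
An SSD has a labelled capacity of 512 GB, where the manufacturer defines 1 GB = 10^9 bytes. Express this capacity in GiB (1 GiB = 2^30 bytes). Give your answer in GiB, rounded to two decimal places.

476.84 GiB

512 GB × 1,000,000,000 bytes/GB = 512,000,000,000 bytes
1 GiB = 2^30 bytes = 1,073,741,824 bytes
512,000,000,000 / 1,073,741,824 = 476.84 GiB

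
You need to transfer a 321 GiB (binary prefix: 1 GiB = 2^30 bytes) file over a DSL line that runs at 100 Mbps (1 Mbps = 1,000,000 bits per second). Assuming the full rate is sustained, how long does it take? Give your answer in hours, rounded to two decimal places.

7.66 hours

321 GiB = 344,671,125,504 bytes = 2,757,369,004,032 bits
100 Mbps = 100,000,000 bits/s
time = 2,757,369,004,032 / 100,000,000 = 27,573.6900 s
27,573.6900 s / 3600 = 7.66 hours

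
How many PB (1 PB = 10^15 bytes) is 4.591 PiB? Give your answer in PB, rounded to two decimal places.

4.591 PiB × 1,125,899,906,842,624 bytes/PiB = 5,169,006,472,314,486.784 bytes
1 PB = 10^15 bytes = 1,000,000,000,000,000 bytes
5,169,006,472,314,486.784 / 1,000,000,000,000,000 = 5.17 PB

5.17 PB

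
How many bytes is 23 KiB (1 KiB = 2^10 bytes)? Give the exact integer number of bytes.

23 × 1,024 = 23,552 bytes

23,552 bytes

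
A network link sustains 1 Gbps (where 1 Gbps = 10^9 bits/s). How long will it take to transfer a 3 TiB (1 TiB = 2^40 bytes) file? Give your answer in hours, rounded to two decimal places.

7.33 hours

3 TiB = 3,298,534,883,328 bytes = 26,388,279,066,624 bits
1 Gbps = 1,000,000,000 bits/s
time = 26,388,279,066,624 / 1,000,000,000 = 26,388.2791 s
26,388.2791 s / 3600 = 7.33 hours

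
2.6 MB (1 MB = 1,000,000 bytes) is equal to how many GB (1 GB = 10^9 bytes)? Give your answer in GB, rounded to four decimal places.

0.0026 GB

2.6 MB × 1,000,000 bytes/MB = 2,600,000 bytes
1 GB = 10^9 bytes = 1,000,000,000 bytes
2,600,000 / 1,000,000,000 = 0.0026 GB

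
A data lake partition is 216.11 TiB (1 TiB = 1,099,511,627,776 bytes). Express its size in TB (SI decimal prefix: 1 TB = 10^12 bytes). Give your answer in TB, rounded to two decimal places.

216.11 TiB × 1,099,511,627,776 bytes/TiB = 237,615,457,878,671.36 bytes
1 TB = 1,000,000,000,000 bytes
237,615,457,878,671.36 / 1,000,000,000,000 = 237.62 TB

237.62 TB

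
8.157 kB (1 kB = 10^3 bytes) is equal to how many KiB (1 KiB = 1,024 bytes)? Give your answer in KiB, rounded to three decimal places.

8.157 kB × 1,000 bytes/kB = 8,157 bytes
1 KiB = 1,024 bytes
8,157 / 1,024 = 7.966 KiB

7.966 KiB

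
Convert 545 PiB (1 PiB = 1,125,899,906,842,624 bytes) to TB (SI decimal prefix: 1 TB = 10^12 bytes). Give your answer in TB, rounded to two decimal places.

613,615.45 TB

545 PiB = 545 × 2^50 bytes = 613,615,449,229,230,080 bytes
1 TB = 1,000,000,000,000 bytes
613,615,449,229,230,080 / 1,000,000,000,000 = 613,615.45 TB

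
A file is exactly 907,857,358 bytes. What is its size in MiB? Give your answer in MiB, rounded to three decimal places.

865.800 MiB

907,857,358 bytes given.
1 MiB = 1,048,576 bytes
907,857,358 / 1,048,576 = 865.800 MiB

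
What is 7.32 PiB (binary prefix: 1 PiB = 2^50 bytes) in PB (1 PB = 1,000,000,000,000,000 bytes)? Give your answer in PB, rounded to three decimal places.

7.32 PiB × 1,125,899,906,842,624 bytes/PiB = 8,241,587,318,088,007.68 bytes
1 PB = 1,000,000,000,000,000 bytes
8,241,587,318,088,007.68 / 1,000,000,000,000,000 = 8.242 PB

8.242 PB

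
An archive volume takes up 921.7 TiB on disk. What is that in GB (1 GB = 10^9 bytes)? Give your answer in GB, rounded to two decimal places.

1,013,419.87 GB

921.7 TiB = 921.7 × 2^40 bytes = 1,013,419,867,321,139.2 bytes
1 GB = 10^9 bytes = 1,000,000,000 bytes
1,013,419,867,321,139.2 / 1,000,000,000 = 1,013,419.87 GB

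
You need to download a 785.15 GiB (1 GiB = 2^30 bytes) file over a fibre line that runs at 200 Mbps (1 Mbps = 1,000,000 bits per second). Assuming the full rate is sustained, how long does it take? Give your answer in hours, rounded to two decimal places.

785.15 GiB = 843,048,393,113.6 bytes = 6,744,387,144,908.8 bits
200 Mbps = 200,000,000 bits/s
time = 6,744,387,144,908.8 / 200,000,000 = 33,721.9357 s
33,721.9357 s / 3600 = 9.37 hours

9.37 hours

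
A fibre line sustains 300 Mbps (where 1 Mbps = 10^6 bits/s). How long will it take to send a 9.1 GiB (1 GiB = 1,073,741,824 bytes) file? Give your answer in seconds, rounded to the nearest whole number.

9.1 GiB = 9,771,050,598.4 bytes = 78,168,404,787.2 bits
300 Mbps = 300,000,000 bits/s
time = 78,168,404,787.2 / 300,000,000 = 261 s

261 seconds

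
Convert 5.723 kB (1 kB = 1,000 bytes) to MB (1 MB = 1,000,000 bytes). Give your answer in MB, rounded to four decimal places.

0.0057 MB

5.723 kB × 1,000 bytes/kB = 5,723 bytes
1 MB = 10^6 bytes = 1,000,000 bytes
5,723 / 1,000,000 = 0.0057 MB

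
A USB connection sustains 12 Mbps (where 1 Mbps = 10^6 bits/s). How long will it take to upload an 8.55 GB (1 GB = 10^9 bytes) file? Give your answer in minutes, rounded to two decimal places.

8.55 GB = 8,550,000,000 bytes = 68,400,000,000 bits
12 Mbps = 12,000,000 bits/s
time = 68,400,000,000 / 12,000,000 = 5,700.000 s
5,700.000 s / 60 = 95.00 minutes

95.00 minutes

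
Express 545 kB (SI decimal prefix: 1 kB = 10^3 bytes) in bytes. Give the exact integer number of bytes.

545,000 bytes

545 × 1,000 = 545,000 bytes  (1 kB = 10^3 bytes)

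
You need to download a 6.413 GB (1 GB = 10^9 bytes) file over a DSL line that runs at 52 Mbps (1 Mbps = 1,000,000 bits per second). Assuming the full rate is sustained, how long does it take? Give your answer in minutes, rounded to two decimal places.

6.413 GB = 6,413,000,000 bytes = 51,304,000,000 bits
52 Mbps = 52,000,000 bits/s
time = 51,304,000,000 / 52,000,000 = 986.615 s
986.615 s / 60 = 16.44 minutes

16.44 minutes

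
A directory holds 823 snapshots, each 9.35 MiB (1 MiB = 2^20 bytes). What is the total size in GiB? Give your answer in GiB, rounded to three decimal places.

Total = 823 × 9.35 MiB = 7695.05 MiB
= 7695.05 × 1,048,576 bytes = 8,068,844,748.8 bytes
1 GiB = 1,073,741,824 bytes
8,068,844,748.8 / 1,073,741,824 = 7.515 GiB

7.515 GiB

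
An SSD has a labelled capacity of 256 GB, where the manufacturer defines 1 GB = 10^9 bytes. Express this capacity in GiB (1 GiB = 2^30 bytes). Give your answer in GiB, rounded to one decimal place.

256 GB = 256 × 10^9 bytes = 256,000,000,000 bytes
1 GiB = 2^30 bytes = 1,073,741,824 bytes
256,000,000,000 / 1,073,741,824 = 238.4 GiB

238.4 GiB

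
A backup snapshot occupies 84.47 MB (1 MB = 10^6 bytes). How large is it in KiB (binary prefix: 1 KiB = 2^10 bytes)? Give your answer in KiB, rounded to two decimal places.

84.47 MB = 84.47 × 10^6 bytes = 84,470,000 bytes
1 KiB = 2^10 bytes = 1,024 bytes
84,470,000 / 1,024 = 82,490.23 KiB

82,490.23 KiB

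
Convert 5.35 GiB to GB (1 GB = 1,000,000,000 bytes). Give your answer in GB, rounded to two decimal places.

5.35 GiB = 5.35 × 2^30 bytes = 5,744,518,758.4 bytes
1 GB = 1,000,000,000 bytes
5,744,518,758.4 / 1,000,000,000 = 5.74 GB

5.74 GB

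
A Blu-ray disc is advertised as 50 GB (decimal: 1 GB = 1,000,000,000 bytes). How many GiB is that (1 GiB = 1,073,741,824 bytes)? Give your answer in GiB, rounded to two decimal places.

46.57 GiB

50 GB = 50 × 10^9 bytes = 50,000,000,000 bytes
1 GiB = 1,073,741,824 bytes
50,000,000,000 / 1,073,741,824 = 46.57 GiB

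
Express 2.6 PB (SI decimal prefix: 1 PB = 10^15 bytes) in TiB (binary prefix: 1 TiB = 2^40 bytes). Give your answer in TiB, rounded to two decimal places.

2.6 PB = 2.6 × 10^15 bytes = 2,600,000,000,000,000 bytes
1 TiB = 2^40 bytes = 1,099,511,627,776 bytes
2,600,000,000,000,000 / 1,099,511,627,776 = 2,364.69 TiB

2,364.69 TiB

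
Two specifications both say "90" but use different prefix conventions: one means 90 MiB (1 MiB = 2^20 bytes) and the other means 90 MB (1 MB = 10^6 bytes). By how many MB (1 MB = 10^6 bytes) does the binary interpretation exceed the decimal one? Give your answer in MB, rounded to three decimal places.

4.372 MB

90 MiB = 90 × 1,048,576 = 94,371,840 bytes
90 MB = 90 × 1,000,000 = 90,000,000 bytes
difference = 4,371,840 bytes
4,371,840 / 1,000,000 = 4.372 MB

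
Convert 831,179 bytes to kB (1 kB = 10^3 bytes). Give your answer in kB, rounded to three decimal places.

831.179 kB

831,179 bytes given.
1 kB = 1,000 bytes
831,179 / 1,000 = 831.179 kB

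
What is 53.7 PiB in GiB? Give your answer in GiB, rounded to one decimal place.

56,308,531.2 GiB

53.7 PiB = 53.7 × 2^50 bytes = 60,460,824,997,448,908.8 bytes
1 GiB = 2^30 bytes = 1,073,741,824 bytes
60,460,824,997,448,908.8 / 1,073,741,824 = 56,308,531.2 GiB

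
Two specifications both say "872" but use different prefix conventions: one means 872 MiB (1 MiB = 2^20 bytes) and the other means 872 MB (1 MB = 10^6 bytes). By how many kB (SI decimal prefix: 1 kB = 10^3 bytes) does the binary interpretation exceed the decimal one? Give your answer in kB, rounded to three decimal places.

42,358.272 kB

872 MiB = 872 × 1,048,576 = 914,358,272 bytes
872 MB = 872 × 1,000,000 = 872,000,000 bytes
difference = 42,358,272 bytes
42,358,272 / 1,000 = 42,358.272 kB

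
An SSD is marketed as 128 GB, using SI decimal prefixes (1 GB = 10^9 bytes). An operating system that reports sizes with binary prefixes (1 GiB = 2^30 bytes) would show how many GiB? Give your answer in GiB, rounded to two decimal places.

119.21 GiB

128 GB × 1,000,000,000 bytes/GB = 128,000,000,000 bytes
1 GiB = 2^30 bytes = 1,073,741,824 bytes
128,000,000,000 / 1,073,741,824 = 119.21 GiB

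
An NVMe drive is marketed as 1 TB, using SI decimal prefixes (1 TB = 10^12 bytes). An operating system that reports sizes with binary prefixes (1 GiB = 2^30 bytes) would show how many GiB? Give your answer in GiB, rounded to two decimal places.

1 TB × 1,000,000,000,000 bytes/TB = 1,000,000,000,000 bytes
1 GiB = 1,073,741,824 bytes
1,000,000,000,000 / 1,073,741,824 = 931.32 GiB

931.32 GiB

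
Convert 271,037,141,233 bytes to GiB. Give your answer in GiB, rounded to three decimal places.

271,037,141,233 bytes given.
1 GiB = 1,073,741,824 bytes
271,037,141,233 / 1,073,741,824 = 252.423 GiB

252.423 GiB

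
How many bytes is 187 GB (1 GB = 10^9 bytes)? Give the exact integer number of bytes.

187,000,000,000 bytes

187 × 1,000,000,000 = 187,000,000,000 bytes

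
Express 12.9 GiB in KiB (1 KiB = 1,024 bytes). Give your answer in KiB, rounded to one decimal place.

12.9 GiB × 1,073,741,824 bytes/GiB = 13,851,269,529.6 bytes
1 KiB = 1,024 bytes
13,851,269,529.6 / 1,024 = 13,526,630.4 KiB

13,526,630.4 KiB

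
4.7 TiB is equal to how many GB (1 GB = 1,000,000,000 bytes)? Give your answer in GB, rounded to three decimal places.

5,167.705 GB

4.7 TiB = 4.7 × 2^40 bytes = 5,167,704,650,547.2 bytes
1 GB = 1,000,000,000 bytes
5,167,704,650,547.2 / 1,000,000,000 = 5,167.705 GB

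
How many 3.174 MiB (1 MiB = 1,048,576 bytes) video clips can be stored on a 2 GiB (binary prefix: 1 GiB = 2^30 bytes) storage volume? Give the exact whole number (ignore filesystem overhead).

Capacity: 2 GiB = 2,147,483,648 bytes
Per item: 3.174 MiB = 3,328,180.224 bytes
⌊2,147,483,648 / 3,328,180.224⌋ = 645

645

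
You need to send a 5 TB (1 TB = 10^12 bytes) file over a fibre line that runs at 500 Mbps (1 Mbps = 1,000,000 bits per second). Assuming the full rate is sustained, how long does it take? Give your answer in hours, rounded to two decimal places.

22.22 hours

5 TB = 5,000,000,000,000 bytes = 40,000,000,000,000 bits
500 Mbps = 500,000,000 bits/s
time = 40,000,000,000,000 / 500,000,000 = 80,000.0000 s
80,000.0000 s / 3600 = 22.22 hours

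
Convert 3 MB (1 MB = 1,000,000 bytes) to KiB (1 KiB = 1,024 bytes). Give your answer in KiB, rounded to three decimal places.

2,929.688 KiB

3 MB × 1,000,000 bytes/MB = 3,000,000 bytes
1 KiB = 2^10 bytes = 1,024 bytes
3,000,000 / 1,024 = 2,929.688 KiB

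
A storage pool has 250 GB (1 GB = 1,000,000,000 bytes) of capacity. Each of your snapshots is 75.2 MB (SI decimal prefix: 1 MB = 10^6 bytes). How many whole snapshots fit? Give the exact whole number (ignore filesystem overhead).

3,324

Capacity: 250 GB = 250,000,000,000 bytes
Per item: 75.2 MB = 75,200,000 bytes
⌊250,000,000,000 / 75,200,000⌋ = 3,324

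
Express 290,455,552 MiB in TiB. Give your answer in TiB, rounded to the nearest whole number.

290,455,552 MiB × 1,048,576 bytes/MiB = 304,564,720,893,952 bytes
1 TiB = 2^40 bytes = 1,099,511,627,776 bytes
304,564,720,893,952 / 1,099,511,627,776 = 277 TiB

277 TiB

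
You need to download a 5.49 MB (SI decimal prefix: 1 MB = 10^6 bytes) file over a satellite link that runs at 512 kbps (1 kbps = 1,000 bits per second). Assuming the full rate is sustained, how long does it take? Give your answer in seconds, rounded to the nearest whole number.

5.49 MB = 5,490,000 bytes = 43,920,000 bits
512 kbps = 512,000 bits/s
time = 43,920,000 / 512,000 = 86 s

86 seconds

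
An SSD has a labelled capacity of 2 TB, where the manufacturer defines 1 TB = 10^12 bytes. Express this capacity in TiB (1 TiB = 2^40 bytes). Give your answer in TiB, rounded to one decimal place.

1.8 TiB

2 TB × 1,000,000,000,000 bytes/TB = 2,000,000,000,000 bytes
1 TiB = 2^40 bytes = 1,099,511,627,776 bytes
2,000,000,000,000 / 1,099,511,627,776 = 1.8 TiB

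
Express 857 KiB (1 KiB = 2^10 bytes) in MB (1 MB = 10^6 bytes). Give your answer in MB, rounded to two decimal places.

857 KiB × 1,024 bytes/KiB = 877,568 bytes
1 MB = 10^6 bytes = 1,000,000 bytes
877,568 / 1,000,000 = 0.88 MB

0.88 MB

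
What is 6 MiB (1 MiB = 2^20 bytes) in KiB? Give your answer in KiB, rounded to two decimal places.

6 MiB = 6 × 2^20 bytes = 6,291,456 bytes
1 KiB = 1,024 bytes
6,291,456 / 1,024 = 6,144.00 KiB

6,144.00 KiB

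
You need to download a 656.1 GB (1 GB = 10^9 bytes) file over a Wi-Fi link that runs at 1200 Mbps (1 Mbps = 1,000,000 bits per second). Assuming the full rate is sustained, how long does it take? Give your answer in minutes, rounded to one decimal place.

656.1 GB = 656,100,000,000 bytes = 5,248,800,000,000 bits
1200 Mbps = 1,200,000,000 bits/s
time = 5,248,800,000,000 / 1,200,000,000 = 4,374.00 s
4,374.00 s / 60 = 72.9 minutes

72.9 minutes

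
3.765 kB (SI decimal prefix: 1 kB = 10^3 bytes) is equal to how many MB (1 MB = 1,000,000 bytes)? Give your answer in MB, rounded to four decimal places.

0.0038 MB

3.765 kB × 1,000 bytes/kB = 3,765 bytes
1 MB = 10^6 bytes = 1,000,000 bytes
3,765 / 1,000,000 = 0.0038 MB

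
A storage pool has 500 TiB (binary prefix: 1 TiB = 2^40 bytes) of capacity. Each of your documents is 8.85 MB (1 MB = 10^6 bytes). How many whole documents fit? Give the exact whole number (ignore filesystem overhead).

62,119,301

Capacity: 500 TiB = 549,755,813,888,000 bytes
Per item: 8.85 MB = 8,850,000 bytes
⌊549,755,813,888,000 / 8,850,000⌋ = 62,119,301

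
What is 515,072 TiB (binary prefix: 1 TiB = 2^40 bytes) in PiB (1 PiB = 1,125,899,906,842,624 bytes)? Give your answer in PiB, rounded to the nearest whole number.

503 PiB

515,072 TiB = 515,072 × 2^40 bytes = 566,327,653,141,839,872 bytes
1 PiB = 1,125,899,906,842,624 bytes
566,327,653,141,839,872 / 1,125,899,906,842,624 = 503 PiB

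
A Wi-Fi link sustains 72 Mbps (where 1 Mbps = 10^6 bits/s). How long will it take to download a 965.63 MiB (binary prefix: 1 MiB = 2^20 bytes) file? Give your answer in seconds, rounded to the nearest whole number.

113 seconds

965.63 MiB = 1,012,536,442.88 bytes = 8,100,291,543.04 bits
72 Mbps = 72,000,000 bits/s
time = 8,100,291,543.04 / 72,000,000 = 113 s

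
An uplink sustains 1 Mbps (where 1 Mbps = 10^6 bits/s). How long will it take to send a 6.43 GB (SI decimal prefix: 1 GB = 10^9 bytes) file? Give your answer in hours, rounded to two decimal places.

6.43 GB = 6,430,000,000 bytes = 51,440,000,000 bits
1 Mbps = 1,000,000 bits/s
time = 51,440,000,000 / 1,000,000 = 51,440.0000 s
51,440.0000 s / 3600 = 14.29 hours

14.29 hours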